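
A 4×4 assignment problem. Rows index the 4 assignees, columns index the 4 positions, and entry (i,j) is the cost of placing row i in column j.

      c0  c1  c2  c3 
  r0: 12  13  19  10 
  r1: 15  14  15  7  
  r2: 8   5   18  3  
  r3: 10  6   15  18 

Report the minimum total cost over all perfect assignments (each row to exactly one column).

optimal assignment: row0→col0 (cost 12), row1→col2 (cost 15), row2→col3 (cost 3), row3→col1 (cost 6)
total = 12 + 15 + 3 + 6 = 36

Minimum assignment cost: 36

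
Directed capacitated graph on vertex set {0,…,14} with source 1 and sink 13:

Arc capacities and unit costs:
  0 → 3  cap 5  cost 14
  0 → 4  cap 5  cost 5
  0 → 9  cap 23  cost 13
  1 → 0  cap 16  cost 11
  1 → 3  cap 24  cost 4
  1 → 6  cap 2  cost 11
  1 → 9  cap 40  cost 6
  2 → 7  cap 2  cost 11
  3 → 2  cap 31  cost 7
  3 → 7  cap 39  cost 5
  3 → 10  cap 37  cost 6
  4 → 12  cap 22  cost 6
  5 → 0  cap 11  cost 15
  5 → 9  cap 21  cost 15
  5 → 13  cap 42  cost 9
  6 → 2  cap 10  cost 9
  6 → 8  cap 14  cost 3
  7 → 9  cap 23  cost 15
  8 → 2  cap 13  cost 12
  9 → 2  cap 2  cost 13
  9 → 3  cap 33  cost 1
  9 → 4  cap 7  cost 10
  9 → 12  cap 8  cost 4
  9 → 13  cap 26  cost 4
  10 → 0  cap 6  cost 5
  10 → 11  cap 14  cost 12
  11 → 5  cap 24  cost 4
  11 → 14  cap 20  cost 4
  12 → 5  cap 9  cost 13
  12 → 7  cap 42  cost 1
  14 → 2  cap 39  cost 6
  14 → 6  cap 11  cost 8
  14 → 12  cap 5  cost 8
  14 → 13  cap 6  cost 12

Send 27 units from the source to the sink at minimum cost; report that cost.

shortest-cost path #1: 1→9→13 push 26 @ unit cost 10 (adds 260)
shortest-cost path #2: 1→9→12→5→13 push 1 @ unit cost 32 (adds 32)
total cost = 292

Minimum cost for 27 units: 292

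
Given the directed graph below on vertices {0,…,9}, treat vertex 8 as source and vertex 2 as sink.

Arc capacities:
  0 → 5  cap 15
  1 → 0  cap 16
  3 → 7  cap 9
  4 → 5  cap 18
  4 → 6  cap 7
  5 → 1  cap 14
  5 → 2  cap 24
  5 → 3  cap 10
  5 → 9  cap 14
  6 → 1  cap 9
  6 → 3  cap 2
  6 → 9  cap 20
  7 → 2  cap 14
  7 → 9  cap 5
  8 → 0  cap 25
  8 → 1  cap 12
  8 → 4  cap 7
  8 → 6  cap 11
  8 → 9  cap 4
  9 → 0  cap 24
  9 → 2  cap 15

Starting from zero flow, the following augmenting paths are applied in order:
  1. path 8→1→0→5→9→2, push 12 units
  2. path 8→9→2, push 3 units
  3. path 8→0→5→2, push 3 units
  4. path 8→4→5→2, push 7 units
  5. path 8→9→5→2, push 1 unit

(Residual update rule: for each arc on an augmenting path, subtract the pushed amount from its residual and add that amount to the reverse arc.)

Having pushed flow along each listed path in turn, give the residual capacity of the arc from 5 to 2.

after path 1 (8→1→0→5→9→2, push 12): res(5,2)=24
after path 2 (8→9→2, push 3): res(5,2)=24
after path 3 (8→0→5→2, push 3): res(5,2)=21
after path 4 (8→4→5→2, push 7): res(5,2)=14
after path 5 (8→9→5→2, push 1): res(5,2)=13

Residual capacity of (5,2): 13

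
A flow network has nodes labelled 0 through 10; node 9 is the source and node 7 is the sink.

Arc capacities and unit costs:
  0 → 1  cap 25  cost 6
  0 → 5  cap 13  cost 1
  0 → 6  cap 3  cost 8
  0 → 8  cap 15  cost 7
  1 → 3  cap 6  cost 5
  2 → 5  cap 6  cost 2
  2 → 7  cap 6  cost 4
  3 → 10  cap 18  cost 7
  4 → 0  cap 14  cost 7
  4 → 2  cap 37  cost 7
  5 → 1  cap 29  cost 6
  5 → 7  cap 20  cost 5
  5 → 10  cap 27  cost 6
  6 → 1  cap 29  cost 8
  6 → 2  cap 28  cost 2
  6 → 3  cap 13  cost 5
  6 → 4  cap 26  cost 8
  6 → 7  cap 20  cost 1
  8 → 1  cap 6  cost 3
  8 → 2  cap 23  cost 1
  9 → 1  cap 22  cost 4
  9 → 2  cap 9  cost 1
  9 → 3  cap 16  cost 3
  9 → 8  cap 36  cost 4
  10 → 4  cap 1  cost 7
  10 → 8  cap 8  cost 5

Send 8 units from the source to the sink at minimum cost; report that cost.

Minimum cost for 8 units: 46

shortest-cost path #1: 9→2→7 push 6 @ unit cost 5 (adds 30)
shortest-cost path #2: 9→2→5→7 push 2 @ unit cost 8 (adds 16)
total cost = 46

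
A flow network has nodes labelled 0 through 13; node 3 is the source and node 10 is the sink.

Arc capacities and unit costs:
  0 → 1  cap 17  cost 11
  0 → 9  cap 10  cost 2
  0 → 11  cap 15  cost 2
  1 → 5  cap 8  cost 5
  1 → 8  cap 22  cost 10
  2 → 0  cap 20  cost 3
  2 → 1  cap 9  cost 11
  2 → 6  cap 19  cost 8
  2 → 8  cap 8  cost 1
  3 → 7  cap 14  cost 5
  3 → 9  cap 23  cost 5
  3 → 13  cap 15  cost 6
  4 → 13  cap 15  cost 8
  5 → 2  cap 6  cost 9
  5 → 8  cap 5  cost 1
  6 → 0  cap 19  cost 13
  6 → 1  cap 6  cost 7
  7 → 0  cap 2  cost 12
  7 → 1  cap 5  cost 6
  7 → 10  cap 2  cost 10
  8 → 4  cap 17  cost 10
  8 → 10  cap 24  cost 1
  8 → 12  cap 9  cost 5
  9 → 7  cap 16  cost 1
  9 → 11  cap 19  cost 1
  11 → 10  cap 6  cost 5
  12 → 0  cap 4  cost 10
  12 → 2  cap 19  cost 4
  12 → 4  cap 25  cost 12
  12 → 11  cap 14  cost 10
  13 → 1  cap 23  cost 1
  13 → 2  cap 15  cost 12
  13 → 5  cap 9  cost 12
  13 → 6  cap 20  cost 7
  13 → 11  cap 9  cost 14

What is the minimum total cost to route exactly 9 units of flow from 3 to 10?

shortest-cost path #1: 3→9→11→10 push 6 @ unit cost 11 (adds 66)
shortest-cost path #2: 3→13→1→5→8→10 push 3 @ unit cost 14 (adds 42)
total cost = 108

Minimum cost for 9 units: 108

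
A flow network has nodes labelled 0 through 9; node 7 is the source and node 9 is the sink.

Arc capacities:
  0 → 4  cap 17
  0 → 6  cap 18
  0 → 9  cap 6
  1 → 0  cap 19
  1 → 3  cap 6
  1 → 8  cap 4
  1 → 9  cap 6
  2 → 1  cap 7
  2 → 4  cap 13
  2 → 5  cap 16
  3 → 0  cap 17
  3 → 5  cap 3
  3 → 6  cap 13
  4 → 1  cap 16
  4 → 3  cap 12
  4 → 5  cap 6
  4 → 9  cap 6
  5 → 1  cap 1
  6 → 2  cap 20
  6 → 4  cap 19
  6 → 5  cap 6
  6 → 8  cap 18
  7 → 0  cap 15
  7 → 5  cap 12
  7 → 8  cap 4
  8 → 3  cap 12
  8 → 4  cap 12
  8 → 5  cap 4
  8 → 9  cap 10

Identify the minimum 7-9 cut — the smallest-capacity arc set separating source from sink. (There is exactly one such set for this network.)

augment #1: 7→0→9 push 6
augment #2: 7→8→9 push 4
augment #3: 7→0→4→9 push 6
augment #4: 7→5→1→9 push 1
augment #5: 7→0→4→1→9 push 3
max flow = 20; residual-reachable set from 7 gives S-side
cut edges (S→T): {(5,1), (7,0), (7,8)} total cap 20

Min-cut arcs: {(5,1), (7,0), (7,8)} (total capacity 20)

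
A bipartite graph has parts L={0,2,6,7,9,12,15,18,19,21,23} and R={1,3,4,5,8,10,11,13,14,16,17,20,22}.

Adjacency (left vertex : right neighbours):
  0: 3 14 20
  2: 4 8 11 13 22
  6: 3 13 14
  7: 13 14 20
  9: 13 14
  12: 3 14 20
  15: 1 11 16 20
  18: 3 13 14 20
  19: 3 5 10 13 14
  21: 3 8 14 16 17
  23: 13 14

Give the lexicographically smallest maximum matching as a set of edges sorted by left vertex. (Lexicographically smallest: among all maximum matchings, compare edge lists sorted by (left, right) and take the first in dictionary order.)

|M| = 8 (so the lex-smallest maximum matching has 8 edges)
process left vertices in ascending order; for each, take the smallest-labelled available neighbour that still permits 8 edges overall, or leave it unmatched if none does
lex-smallest matching: {0-3, 2-4, 6-13, 7-14, 12-20, 15-1, 19-5, 21-8}

Lex-smallest maximum matching: {(0,3), (2,4), (6,13), (7,14), (12,20), (15,1), (19,5), (21,8)}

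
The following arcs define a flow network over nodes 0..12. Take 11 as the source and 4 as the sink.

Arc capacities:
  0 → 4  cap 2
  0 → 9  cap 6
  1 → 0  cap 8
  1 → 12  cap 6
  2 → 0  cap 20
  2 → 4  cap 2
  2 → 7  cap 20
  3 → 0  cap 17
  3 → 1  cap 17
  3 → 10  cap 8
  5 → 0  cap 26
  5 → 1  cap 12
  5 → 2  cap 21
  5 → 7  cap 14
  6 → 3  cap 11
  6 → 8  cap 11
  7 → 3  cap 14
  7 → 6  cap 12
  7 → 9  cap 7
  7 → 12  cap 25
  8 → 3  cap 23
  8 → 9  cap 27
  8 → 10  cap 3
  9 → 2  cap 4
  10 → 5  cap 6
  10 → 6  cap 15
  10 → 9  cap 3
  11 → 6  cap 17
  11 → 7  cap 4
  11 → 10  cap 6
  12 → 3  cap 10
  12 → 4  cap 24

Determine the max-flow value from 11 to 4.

augment #1: 11→7→12→4 bottleneck 4, total now 4
augment #2: 11→6→3→0→4 bottleneck 2, total now 6
augment #3: 11→10→5→2→4 bottleneck 2, total now 8
augment #4: 11→6→3→1→12→4 bottleneck 6, total now 14
augment #5: 11→10→5→7→12→4 bottleneck 4, total now 18
augment #6: 11→6→8→9→2→7→12→4 bottleneck 4, total now 22

Maximum flow value: 22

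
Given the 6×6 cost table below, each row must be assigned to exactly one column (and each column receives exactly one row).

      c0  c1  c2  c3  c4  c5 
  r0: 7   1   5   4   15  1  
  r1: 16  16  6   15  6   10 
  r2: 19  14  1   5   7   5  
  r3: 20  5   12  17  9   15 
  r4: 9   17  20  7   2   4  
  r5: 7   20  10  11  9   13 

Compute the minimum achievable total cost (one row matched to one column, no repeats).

optimal assignment: row0→col5 (cost 1), row1→col2 (cost 6), row2→col3 (cost 5), row3→col1 (cost 5), row4→col4 (cost 2), row5→col0 (cost 7)
total = 1 + 6 + 5 + 5 + 2 + 7 = 26

Minimum assignment cost: 26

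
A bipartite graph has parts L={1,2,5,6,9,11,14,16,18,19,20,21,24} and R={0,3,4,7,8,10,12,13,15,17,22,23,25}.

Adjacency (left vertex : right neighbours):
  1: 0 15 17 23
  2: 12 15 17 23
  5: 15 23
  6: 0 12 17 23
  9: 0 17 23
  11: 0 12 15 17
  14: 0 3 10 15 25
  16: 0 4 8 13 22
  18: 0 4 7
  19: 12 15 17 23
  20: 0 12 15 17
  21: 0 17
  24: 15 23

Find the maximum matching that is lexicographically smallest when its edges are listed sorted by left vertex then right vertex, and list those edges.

|M| = 8 (so the lex-smallest maximum matching has 8 edges)
process left vertices in ascending order; for each, take the smallest-labelled available neighbour that still permits 8 edges overall, or leave it unmatched if none does
lex-smallest matching: {1-0, 2-12, 5-15, 6-17, 9-23, 14-3, 16-4, 18-7}

Lex-smallest maximum matching: {(1,0), (2,12), (5,15), (6,17), (9,23), (14,3), (16,4), (18,7)}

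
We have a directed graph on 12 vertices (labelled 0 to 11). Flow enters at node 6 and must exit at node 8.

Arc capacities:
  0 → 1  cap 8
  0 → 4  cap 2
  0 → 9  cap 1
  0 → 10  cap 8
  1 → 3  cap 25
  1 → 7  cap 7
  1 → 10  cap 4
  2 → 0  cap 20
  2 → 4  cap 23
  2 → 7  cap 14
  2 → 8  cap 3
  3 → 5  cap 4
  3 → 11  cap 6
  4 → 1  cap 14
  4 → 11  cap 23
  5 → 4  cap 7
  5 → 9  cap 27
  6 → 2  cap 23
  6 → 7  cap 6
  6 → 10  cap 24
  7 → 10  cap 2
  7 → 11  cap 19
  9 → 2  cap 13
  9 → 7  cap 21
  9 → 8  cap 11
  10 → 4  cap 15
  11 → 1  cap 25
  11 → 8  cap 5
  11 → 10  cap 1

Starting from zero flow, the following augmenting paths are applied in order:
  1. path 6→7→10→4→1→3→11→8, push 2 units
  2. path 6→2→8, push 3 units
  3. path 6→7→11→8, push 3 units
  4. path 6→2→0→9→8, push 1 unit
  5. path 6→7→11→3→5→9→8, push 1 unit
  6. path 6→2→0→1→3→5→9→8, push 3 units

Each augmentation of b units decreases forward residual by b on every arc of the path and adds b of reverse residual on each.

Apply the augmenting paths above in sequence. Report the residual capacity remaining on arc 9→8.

after path 1 (6→7→10→4→1→3→11→8, push 2): res(9,8)=11
after path 2 (6→2→8, push 3): res(9,8)=11
after path 3 (6→7→11→8, push 3): res(9,8)=11
after path 4 (6→2→0→9→8, push 1): res(9,8)=10
after path 5 (6→7→11→3→5→9→8, push 1): res(9,8)=9
after path 6 (6→2→0→1→3→5→9→8, push 3): res(9,8)=6

Residual capacity of (9,8): 6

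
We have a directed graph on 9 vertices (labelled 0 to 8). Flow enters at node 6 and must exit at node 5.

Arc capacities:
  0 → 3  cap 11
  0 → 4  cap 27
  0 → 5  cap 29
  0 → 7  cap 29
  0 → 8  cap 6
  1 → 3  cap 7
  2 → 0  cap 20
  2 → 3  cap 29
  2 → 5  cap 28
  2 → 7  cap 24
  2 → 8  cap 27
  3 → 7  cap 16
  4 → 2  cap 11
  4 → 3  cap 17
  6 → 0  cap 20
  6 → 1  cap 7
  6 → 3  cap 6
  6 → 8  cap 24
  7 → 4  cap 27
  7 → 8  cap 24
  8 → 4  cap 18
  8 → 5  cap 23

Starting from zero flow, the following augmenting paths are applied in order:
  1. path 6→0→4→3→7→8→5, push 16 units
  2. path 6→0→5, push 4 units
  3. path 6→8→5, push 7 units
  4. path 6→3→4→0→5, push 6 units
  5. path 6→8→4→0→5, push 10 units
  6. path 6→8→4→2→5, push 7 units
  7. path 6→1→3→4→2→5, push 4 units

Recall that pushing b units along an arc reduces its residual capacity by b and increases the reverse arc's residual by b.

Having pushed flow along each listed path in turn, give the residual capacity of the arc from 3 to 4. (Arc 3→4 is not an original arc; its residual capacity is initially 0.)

after path 1 (6→0→4→3→7→8→5, push 16): res(3,4)=16
after path 2 (6→0→5, push 4): res(3,4)=16
after path 3 (6→8→5, push 7): res(3,4)=16
after path 4 (6→3→4→0→5, push 6): res(3,4)=10
after path 5 (6→8→4→0→5, push 10): res(3,4)=10
after path 6 (6→8→4→2→5, push 7): res(3,4)=10
after path 7 (6→1→3→4→2→5, push 4): res(3,4)=6

Residual capacity of (3,4): 6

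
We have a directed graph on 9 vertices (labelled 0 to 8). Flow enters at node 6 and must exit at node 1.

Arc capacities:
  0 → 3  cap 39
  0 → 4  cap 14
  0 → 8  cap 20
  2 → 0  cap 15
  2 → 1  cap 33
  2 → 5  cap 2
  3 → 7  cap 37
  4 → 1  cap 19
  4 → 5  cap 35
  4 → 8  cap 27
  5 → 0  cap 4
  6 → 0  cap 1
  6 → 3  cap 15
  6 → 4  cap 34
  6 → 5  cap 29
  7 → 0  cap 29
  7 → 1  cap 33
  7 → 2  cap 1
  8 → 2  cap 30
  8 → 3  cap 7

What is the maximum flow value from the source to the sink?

Maximum flow value: 54

augment #1: 6→4→1 bottleneck 19, total now 19
augment #2: 6→3→7→1 bottleneck 15, total now 34
augment #3: 6→0→3→7→1 bottleneck 1, total now 35
augment #4: 6→4→8→2→1 bottleneck 15, total now 50
augment #5: 6→5→0→3→7→1 bottleneck 4, total now 54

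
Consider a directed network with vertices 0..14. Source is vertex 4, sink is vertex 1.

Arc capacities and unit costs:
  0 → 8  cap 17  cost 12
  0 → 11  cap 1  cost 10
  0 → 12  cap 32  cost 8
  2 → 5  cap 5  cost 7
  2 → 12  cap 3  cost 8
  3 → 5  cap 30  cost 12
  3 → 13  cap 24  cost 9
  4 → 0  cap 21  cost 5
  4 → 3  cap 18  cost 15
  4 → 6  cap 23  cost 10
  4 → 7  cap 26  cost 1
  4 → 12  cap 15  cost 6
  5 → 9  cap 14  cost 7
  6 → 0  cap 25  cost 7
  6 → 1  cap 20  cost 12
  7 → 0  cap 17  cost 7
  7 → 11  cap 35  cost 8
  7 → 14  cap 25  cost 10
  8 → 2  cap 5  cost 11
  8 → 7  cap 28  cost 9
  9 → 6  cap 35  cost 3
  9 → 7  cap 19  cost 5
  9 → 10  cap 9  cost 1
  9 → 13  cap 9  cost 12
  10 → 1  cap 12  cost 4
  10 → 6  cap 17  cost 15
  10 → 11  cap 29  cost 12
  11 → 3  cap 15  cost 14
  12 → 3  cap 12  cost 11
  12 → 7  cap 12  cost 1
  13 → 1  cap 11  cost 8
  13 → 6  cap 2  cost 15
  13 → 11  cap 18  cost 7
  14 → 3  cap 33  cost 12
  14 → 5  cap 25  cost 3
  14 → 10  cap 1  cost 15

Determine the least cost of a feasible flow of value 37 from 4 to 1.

Minimum cost for 37 units: 928

shortest-cost path #1: 4→6→1 push 20 @ unit cost 22 (adds 440)
shortest-cost path #2: 4→7→14→5→9→10→1 push 9 @ unit cost 26 (adds 234)
shortest-cost path #3: 4→7→14→10→1 push 1 @ unit cost 30 (adds 30)
shortest-cost path #4: 4→3→13→1 push 7 @ unit cost 32 (adds 224)
total cost = 928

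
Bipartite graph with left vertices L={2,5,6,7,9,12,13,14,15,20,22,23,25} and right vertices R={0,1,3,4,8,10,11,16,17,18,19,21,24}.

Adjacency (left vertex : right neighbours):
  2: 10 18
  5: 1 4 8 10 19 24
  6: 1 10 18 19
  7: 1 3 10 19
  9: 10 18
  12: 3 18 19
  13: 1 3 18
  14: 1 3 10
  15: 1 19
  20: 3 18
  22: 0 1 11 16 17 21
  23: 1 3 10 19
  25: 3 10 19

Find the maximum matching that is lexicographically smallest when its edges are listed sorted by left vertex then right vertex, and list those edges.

Lex-smallest maximum matching: {(2,10), (5,4), (6,1), (7,3), (9,18), (12,19), (22,0)}

|M| = 7 (so the lex-smallest maximum matching has 7 edges)
process left vertices in ascending order; for each, take the smallest-labelled available neighbour that still permits 7 edges overall, or leave it unmatched if none does
lex-smallest matching: {2-10, 5-4, 6-1, 7-3, 9-18, 12-19, 22-0}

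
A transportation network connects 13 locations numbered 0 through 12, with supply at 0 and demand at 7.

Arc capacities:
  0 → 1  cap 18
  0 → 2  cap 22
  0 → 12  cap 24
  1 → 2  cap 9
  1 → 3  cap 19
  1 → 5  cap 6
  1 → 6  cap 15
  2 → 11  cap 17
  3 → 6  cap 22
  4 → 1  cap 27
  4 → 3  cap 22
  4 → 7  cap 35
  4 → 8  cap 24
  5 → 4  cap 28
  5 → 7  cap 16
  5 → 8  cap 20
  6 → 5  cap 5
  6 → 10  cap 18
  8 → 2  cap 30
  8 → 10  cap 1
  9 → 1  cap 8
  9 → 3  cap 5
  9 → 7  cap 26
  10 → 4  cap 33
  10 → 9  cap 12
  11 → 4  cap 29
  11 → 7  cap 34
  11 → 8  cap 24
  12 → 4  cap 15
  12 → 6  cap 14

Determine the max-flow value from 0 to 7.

Maximum flow value: 59

augment #1: 0→1→5→7 bottleneck 6, total now 6
augment #2: 0→2→11→7 bottleneck 17, total now 23
augment #3: 0→12→4→7 bottleneck 15, total now 38
augment #4: 0→1→6→5→7 bottleneck 5, total now 43
augment #5: 0→1→6→10→4→7 bottleneck 7, total now 50
augment #6: 0→12→6→10→4→7 bottleneck 9, total now 59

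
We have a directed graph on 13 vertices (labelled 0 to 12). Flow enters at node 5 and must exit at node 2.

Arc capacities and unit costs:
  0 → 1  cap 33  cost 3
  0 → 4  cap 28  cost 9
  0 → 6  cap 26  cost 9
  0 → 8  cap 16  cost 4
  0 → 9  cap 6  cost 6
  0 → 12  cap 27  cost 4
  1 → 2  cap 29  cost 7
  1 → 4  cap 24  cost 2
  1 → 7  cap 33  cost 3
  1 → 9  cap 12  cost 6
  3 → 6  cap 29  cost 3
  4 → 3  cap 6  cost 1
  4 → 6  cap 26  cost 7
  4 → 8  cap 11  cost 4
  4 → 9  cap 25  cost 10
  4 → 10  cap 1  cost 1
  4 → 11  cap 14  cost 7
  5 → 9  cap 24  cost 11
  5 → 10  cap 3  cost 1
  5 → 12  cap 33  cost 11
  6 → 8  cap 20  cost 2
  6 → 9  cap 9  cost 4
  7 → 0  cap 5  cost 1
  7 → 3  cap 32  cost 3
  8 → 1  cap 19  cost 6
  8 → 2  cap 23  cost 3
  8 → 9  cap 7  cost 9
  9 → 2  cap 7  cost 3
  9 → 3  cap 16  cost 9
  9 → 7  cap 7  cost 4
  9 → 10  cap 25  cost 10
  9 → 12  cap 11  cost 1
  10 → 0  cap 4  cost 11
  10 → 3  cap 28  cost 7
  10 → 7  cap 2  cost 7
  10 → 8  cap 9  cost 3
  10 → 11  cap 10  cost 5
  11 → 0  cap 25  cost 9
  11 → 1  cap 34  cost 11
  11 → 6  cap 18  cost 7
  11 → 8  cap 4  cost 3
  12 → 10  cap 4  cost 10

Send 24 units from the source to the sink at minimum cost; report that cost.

shortest-cost path #1: 5→10→8→2 push 3 @ unit cost 7 (adds 21)
shortest-cost path #2: 5→9→2 push 7 @ unit cost 14 (adds 98)
shortest-cost path #3: 5→9→7→0→8→2 push 5 @ unit cost 23 (adds 115)
shortest-cost path #4: 5→9→7→3→6→8→2 push 2 @ unit cost 26 (adds 52)
shortest-cost path #5: 5→9→10→8→2 push 6 @ unit cost 27 (adds 162)
shortest-cost path #6: 5→9→3→6→8→2 push 1 @ unit cost 28 (adds 28)
total cost = 476

Minimum cost for 24 units: 476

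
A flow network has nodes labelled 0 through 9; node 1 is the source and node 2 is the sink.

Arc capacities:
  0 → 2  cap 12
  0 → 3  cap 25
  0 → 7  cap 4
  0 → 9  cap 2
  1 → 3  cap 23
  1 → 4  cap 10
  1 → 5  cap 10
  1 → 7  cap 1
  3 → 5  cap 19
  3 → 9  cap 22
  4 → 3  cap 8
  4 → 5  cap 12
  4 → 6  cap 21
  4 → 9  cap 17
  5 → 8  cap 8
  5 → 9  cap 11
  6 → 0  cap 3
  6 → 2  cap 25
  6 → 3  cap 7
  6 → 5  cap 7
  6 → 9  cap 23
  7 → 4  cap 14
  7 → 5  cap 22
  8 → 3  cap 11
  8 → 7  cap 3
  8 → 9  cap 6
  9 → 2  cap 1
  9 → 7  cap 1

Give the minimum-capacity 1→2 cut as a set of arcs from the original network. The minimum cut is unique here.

Min-cut arcs: {(1,4), (1,7), (8,7), (9,2), (9,7)} (total capacity 16)

augment #1: 1→3→9→2 push 1
augment #2: 1→4→6→2 push 10
augment #3: 1→7→4→6→2 push 1
augment #4: 1→3→9→7→4→6→2 push 1
augment #5: 1→5→8→7→4→6→2 push 3
max flow = 16; residual-reachable set from 1 gives S-side
cut edges (S→T): {(1,4), (1,7), (8,7), (9,2), (9,7)} total cap 16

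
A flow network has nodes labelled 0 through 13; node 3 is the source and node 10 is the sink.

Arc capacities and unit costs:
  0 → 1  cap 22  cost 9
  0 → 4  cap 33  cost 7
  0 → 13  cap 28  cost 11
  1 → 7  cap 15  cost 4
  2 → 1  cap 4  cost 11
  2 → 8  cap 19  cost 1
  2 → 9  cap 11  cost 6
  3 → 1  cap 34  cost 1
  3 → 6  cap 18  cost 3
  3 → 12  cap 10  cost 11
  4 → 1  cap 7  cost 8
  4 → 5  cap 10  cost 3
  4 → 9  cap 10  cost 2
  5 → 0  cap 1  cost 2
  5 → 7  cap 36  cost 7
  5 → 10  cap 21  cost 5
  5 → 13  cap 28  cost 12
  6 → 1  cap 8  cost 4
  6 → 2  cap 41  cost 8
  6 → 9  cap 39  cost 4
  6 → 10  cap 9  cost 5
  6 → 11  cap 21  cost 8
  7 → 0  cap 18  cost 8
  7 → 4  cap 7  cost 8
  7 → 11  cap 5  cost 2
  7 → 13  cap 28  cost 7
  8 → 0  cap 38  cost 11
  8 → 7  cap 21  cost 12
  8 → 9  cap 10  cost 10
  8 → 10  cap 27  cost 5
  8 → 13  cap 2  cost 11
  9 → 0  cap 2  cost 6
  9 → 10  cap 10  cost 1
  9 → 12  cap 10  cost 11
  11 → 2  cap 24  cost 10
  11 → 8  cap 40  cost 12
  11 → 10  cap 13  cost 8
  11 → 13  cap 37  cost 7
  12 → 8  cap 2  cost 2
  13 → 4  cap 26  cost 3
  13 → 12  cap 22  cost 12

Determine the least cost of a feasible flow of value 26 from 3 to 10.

shortest-cost path #1: 3→6→10 push 9 @ unit cost 8 (adds 72)
shortest-cost path #2: 3→6→9→10 push 9 @ unit cost 8 (adds 72)
shortest-cost path #3: 3→1→7→11→10 push 5 @ unit cost 15 (adds 75)
shortest-cost path #4: 3→1→7→4→9→10 push 1 @ unit cost 16 (adds 16)
shortest-cost path #5: 3→12→8→10 push 2 @ unit cost 18 (adds 36)
total cost = 271

Minimum cost for 26 units: 271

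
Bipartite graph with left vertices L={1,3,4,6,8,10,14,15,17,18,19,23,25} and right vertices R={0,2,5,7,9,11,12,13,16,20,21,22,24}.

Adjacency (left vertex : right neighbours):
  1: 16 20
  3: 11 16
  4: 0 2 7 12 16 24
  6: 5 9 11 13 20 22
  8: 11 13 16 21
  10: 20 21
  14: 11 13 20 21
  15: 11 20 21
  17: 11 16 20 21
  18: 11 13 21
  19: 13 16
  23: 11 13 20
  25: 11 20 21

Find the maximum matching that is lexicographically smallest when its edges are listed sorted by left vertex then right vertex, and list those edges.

|M| = 7 (so the lex-smallest maximum matching has 7 edges)
process left vertices in ascending order; for each, take the smallest-labelled available neighbour that still permits 7 edges overall, or leave it unmatched if none does
lex-smallest matching: {1-16, 3-11, 4-0, 6-5, 8-13, 10-20, 14-21}

Lex-smallest maximum matching: {(1,16), (3,11), (4,0), (6,5), (8,13), (10,20), (14,21)}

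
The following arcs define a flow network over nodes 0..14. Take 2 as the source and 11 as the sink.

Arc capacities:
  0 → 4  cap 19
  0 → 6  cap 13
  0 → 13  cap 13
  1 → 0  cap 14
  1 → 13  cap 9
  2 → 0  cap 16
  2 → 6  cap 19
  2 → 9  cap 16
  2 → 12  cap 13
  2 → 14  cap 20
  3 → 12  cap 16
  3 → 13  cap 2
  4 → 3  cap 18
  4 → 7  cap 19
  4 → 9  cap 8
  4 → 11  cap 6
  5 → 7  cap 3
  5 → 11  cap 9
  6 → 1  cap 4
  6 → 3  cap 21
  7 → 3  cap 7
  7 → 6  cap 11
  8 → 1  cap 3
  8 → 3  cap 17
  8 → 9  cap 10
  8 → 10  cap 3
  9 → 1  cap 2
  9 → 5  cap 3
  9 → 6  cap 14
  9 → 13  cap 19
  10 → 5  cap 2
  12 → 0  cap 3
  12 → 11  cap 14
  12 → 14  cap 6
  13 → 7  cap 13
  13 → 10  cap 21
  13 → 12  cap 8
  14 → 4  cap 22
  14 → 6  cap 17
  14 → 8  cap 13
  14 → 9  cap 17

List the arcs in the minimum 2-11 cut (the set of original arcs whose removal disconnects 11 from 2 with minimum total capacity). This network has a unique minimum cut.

augment #1: 2→12→11 push 13
augment #2: 2→0→4→11 push 6
augment #3: 2→9→5→11 push 3
augment #4: 2→0→13→12→11 push 1
augment #5: 2→0→13→10→5→11 push 2
max flow = 25; residual-reachable set from 2 gives S-side
cut edges (S→T): {(4,11), (9,5), (10,5), (12,11)} total cap 25

Min-cut arcs: {(4,11), (9,5), (10,5), (12,11)} (total capacity 25)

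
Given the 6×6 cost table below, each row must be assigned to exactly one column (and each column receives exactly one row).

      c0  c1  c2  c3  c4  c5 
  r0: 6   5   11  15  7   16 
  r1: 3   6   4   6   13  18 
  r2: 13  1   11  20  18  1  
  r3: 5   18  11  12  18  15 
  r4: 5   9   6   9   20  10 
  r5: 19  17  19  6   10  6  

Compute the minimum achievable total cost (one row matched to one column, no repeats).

Minimum assignment cost: 31

one of 2 optimal assignments: row0→col4 (cost 7), row1→col1 (cost 6), row2→col5 (cost 1), row3→col0 (cost 5), row4→col2 (cost 6), row5→col3 (cost 6)
total = 7 + 6 + 1 + 5 + 6 + 6 = 31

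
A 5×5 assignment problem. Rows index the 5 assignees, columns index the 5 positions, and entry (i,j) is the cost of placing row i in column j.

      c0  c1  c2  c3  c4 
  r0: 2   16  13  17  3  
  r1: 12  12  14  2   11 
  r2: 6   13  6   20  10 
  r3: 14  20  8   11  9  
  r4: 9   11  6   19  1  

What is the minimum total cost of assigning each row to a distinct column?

Minimum assignment cost: 26

optimal assignment: row0→col0 (cost 2), row1→col3 (cost 2), row2→col1 (cost 13), row3→col2 (cost 8), row4→col4 (cost 1)
total = 2 + 2 + 13 + 8 + 1 = 26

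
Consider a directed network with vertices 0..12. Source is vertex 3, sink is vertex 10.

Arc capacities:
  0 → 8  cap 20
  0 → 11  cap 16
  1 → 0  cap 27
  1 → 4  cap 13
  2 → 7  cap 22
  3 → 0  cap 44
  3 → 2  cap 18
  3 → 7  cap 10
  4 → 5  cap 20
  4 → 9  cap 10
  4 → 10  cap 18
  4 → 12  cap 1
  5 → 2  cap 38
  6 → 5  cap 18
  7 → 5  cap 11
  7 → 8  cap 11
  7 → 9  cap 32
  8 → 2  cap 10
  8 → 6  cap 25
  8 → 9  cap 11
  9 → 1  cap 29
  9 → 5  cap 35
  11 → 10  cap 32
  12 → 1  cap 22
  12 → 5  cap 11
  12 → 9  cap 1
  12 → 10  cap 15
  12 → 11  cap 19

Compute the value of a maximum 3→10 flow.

augment #1: 3→0→11→10 bottleneck 16, total now 16
augment #2: 3→7→9→1→4→10 bottleneck 10, total now 26
augment #3: 3→0→8→9→1→4→10 bottleneck 3, total now 29

Maximum flow value: 29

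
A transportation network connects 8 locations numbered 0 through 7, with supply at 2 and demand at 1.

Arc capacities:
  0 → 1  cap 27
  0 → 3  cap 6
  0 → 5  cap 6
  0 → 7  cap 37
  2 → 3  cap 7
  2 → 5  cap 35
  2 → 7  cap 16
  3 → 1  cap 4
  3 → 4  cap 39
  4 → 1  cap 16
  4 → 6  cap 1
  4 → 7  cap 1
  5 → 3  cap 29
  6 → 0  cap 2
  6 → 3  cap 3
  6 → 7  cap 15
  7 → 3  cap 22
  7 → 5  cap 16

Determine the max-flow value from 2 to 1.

augment #1: 2→3→1 bottleneck 4, total now 4
augment #2: 2→3→4→1 bottleneck 3, total now 7
augment #3: 2→5→3→4→1 bottleneck 13, total now 20
augment #4: 2→5→3→4→6→0→1 bottleneck 1, total now 21

Maximum flow value: 21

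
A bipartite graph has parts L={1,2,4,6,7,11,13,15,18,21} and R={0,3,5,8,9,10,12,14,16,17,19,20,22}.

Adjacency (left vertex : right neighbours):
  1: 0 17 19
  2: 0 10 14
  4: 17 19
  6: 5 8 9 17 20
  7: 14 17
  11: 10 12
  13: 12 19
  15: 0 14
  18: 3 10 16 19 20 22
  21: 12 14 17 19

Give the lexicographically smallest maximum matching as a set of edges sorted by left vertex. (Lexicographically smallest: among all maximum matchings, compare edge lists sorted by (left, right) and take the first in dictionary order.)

Lex-smallest maximum matching: {(1,0), (2,10), (4,17), (6,5), (7,14), (11,12), (13,19), (18,3)}

|M| = 8 (so the lex-smallest maximum matching has 8 edges)
process left vertices in ascending order; for each, take the smallest-labelled available neighbour that still permits 8 edges overall, or leave it unmatched if none does
lex-smallest matching: {1-0, 2-10, 4-17, 6-5, 7-14, 11-12, 13-19, 18-3}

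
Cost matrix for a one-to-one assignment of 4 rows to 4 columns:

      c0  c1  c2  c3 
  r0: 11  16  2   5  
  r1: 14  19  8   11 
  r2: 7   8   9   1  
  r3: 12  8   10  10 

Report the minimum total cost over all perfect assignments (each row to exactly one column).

Minimum assignment cost: 25

optimal assignment: row0→col2 (cost 2), row1→col0 (cost 14), row2→col3 (cost 1), row3→col1 (cost 8)
total = 2 + 14 + 1 + 8 = 25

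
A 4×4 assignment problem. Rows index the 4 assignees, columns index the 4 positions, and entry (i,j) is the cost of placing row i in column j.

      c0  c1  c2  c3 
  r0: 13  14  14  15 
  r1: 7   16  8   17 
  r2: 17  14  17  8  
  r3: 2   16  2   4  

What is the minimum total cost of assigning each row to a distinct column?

Minimum assignment cost: 31

optimal assignment: row0→col1 (cost 14), row1→col0 (cost 7), row2→col3 (cost 8), row3→col2 (cost 2)
total = 14 + 7 + 8 + 2 = 31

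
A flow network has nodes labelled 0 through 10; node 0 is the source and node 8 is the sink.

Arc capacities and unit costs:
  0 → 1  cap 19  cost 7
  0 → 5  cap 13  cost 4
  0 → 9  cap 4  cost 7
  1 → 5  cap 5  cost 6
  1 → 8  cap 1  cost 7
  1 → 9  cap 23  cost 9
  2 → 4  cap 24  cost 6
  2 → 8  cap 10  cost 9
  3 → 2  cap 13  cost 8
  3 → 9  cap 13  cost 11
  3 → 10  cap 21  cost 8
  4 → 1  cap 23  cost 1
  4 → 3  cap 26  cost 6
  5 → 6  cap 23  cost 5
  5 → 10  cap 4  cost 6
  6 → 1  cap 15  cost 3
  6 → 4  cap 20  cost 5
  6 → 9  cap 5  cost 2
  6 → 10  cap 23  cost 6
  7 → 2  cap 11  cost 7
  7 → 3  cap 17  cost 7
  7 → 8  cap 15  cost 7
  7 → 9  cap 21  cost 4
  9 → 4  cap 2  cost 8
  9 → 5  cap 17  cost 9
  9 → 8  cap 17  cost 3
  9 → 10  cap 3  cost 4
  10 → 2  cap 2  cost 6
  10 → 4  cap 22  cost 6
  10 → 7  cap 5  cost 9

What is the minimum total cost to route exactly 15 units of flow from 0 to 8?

Minimum cost for 15 units: 219

shortest-cost path #1: 0→9→8 push 4 @ unit cost 10 (adds 40)
shortest-cost path #2: 0→1→8 push 1 @ unit cost 14 (adds 14)
shortest-cost path #3: 0→5→6→9→8 push 5 @ unit cost 14 (adds 70)
shortest-cost path #4: 0→1→9→8 push 5 @ unit cost 19 (adds 95)
total cost = 219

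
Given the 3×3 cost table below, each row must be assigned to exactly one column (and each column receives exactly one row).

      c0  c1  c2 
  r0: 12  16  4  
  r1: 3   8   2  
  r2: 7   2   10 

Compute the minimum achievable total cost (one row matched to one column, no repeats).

Minimum assignment cost: 9

optimal assignment: row0→col2 (cost 4), row1→col0 (cost 3), row2→col1 (cost 2)
total = 4 + 3 + 2 = 9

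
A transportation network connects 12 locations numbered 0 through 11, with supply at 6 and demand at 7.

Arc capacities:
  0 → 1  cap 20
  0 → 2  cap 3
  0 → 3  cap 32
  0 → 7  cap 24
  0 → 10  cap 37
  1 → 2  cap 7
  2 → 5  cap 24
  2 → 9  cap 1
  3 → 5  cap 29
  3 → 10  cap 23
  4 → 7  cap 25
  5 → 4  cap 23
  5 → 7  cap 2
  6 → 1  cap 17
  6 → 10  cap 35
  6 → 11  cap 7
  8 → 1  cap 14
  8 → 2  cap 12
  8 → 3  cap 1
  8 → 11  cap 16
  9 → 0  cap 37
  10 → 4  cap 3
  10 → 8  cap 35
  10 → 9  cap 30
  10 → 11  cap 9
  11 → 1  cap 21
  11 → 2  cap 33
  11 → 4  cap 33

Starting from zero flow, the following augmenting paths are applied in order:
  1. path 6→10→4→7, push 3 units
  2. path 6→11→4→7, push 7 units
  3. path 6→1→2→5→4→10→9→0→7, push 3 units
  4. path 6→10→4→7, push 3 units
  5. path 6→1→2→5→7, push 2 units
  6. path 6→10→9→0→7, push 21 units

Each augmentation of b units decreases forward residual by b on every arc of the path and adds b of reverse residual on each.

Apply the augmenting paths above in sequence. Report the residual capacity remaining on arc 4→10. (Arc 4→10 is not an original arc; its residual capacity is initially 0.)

Residual capacity of (4,10): 3

after path 1 (6→10→4→7, push 3): res(4,10)=3
after path 2 (6→11→4→7, push 7): res(4,10)=3
after path 3 (6→1→2→5→4→10→9→0→7, push 3): res(4,10)=0
after path 4 (6→10→4→7, push 3): res(4,10)=3
after path 5 (6→1→2→5→7, push 2): res(4,10)=3
after path 6 (6→10→9→0→7, push 21): res(4,10)=3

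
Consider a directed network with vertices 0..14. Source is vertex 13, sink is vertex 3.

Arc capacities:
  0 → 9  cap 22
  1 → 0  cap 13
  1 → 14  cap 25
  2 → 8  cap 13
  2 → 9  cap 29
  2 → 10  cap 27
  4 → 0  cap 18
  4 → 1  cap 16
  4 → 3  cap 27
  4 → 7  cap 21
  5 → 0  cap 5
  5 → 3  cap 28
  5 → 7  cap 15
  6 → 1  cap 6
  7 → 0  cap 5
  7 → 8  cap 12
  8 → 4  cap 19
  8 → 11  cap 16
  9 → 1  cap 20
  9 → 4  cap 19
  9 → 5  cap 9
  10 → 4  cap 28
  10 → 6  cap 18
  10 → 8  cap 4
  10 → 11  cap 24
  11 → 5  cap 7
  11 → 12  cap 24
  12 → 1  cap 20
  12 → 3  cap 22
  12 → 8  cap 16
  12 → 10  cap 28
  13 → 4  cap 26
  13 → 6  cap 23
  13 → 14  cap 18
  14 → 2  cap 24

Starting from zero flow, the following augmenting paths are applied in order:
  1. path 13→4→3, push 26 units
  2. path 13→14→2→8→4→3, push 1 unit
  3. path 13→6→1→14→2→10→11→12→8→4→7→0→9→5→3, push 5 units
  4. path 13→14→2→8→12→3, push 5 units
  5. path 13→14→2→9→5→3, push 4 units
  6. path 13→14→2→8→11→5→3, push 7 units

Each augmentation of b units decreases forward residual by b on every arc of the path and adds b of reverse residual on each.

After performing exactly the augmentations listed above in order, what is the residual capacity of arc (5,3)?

after path 1 (13→4→3, push 26): res(5,3)=28
after path 2 (13→14→2→8→4→3, push 1): res(5,3)=28
after path 3 (13→6→1→14→2→10→11→12→8→4→7→0→9→5→3, push 5): res(5,3)=23
after path 4 (13→14→2→8→12→3, push 5): res(5,3)=23
after path 5 (13→14→2→9→5→3, push 4): res(5,3)=19
after path 6 (13→14→2→8→11→5→3, push 7): res(5,3)=12

Residual capacity of (5,3): 12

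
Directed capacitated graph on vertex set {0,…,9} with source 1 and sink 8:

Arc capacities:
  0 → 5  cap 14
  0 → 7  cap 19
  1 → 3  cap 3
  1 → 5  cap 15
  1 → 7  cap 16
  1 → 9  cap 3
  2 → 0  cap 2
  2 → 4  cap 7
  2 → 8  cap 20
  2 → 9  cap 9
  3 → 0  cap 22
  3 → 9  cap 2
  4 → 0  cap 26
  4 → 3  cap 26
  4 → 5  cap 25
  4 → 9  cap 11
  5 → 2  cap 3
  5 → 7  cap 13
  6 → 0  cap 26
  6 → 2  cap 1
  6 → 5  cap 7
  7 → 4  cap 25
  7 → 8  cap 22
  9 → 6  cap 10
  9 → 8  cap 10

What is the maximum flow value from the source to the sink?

augment #1: 1→7→8 bottleneck 16, total now 16
augment #2: 1→9→8 bottleneck 3, total now 19
augment #3: 1→3→9→8 bottleneck 2, total now 21
augment #4: 1→5→2→8 bottleneck 3, total now 24
augment #5: 1→5→7→8 bottleneck 6, total now 30
augment #6: 1→5→7→4→9→8 bottleneck 5, total now 35
augment #7: 1→5→7→4→9→6→2→8 bottleneck 1, total now 36

Maximum flow value: 36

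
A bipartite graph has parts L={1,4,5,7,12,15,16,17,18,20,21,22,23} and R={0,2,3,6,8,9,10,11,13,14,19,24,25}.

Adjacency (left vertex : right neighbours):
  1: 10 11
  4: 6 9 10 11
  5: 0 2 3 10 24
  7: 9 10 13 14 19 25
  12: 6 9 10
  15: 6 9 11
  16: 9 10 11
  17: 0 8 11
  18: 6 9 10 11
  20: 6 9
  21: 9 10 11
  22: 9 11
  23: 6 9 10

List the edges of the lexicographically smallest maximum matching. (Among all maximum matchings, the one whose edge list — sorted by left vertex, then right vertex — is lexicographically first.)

|M| = 7 (so the lex-smallest maximum matching has 7 edges)
process left vertices in ascending order; for each, take the smallest-labelled available neighbour that still permits 7 edges overall, or leave it unmatched if none does
lex-smallest matching: {1-10, 4-6, 5-0, 7-13, 12-9, 15-11, 17-8}

Lex-smallest maximum matching: {(1,10), (4,6), (5,0), (7,13), (12,9), (15,11), (17,8)}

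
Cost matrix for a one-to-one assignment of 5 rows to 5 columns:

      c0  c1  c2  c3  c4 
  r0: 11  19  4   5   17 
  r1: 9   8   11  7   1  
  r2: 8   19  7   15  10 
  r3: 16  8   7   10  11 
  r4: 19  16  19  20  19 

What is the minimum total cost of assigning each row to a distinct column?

Minimum assignment cost: 37

optimal assignment: row0→col3 (cost 5), row1→col4 (cost 1), row2→col0 (cost 8), row3→col2 (cost 7), row4→col1 (cost 16)
total = 5 + 1 + 8 + 7 + 16 = 37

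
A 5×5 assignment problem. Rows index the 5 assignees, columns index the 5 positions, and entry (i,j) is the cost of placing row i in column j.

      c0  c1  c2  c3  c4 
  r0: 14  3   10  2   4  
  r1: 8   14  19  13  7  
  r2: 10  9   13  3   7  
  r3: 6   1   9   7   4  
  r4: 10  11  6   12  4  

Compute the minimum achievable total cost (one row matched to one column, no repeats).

optimal assignment: row0→col4 (cost 4), row1→col0 (cost 8), row2→col3 (cost 3), row3→col1 (cost 1), row4→col2 (cost 6)
total = 4 + 8 + 3 + 1 + 6 = 22

Minimum assignment cost: 22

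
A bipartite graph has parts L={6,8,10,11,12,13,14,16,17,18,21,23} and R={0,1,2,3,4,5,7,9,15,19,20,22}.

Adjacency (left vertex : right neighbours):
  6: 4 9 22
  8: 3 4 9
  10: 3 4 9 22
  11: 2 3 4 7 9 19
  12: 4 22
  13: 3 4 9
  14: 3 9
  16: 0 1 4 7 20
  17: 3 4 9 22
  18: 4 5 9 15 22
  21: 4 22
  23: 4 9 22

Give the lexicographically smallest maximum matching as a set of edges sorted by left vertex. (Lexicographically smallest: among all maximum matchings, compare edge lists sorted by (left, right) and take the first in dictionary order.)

Lex-smallest maximum matching: {(6,4), (8,3), (10,9), (11,2), (12,22), (16,0), (18,5)}

|M| = 7 (so the lex-smallest maximum matching has 7 edges)
process left vertices in ascending order; for each, take the smallest-labelled available neighbour that still permits 7 edges overall, or leave it unmatched if none does
lex-smallest matching: {6-4, 8-3, 10-9, 11-2, 12-22, 16-0, 18-5}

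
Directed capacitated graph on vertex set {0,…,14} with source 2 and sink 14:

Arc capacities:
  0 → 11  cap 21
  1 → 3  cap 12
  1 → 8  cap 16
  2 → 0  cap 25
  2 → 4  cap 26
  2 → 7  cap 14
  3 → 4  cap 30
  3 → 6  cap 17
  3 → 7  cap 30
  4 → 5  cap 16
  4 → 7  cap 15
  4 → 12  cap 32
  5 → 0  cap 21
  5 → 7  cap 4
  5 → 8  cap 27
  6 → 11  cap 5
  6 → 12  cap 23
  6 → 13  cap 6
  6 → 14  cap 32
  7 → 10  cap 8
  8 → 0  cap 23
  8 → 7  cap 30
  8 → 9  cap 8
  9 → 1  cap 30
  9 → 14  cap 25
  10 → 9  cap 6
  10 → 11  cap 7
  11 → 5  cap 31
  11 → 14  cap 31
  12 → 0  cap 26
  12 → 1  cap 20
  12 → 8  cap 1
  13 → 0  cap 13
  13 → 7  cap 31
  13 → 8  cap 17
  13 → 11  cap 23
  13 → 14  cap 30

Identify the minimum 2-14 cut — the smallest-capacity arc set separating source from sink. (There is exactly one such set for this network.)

augment #1: 2→0→11→14 push 21
augment #2: 2→7→10→9→14 push 6
augment #3: 2→7→10→11→14 push 2
augment #4: 2→4→5→8→9→14 push 8
augment #5: 2→4→12→1→3→6→14 push 12
max flow = 49; residual-reachable set from 2 gives S-side
cut edges (S→T): {(0,11), (1,3), (7,10), (8,9)} total cap 49

Min-cut arcs: {(0,11), (1,3), (7,10), (8,9)} (total capacity 49)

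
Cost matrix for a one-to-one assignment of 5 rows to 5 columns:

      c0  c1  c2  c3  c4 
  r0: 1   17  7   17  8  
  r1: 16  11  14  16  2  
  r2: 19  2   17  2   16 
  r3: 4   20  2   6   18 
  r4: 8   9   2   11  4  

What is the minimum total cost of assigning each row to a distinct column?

optimal assignment: row0→col0 (cost 1), row1→col4 (cost 2), row2→col1 (cost 2), row3→col3 (cost 6), row4→col2 (cost 2)
total = 1 + 2 + 2 + 6 + 2 = 13

Minimum assignment cost: 13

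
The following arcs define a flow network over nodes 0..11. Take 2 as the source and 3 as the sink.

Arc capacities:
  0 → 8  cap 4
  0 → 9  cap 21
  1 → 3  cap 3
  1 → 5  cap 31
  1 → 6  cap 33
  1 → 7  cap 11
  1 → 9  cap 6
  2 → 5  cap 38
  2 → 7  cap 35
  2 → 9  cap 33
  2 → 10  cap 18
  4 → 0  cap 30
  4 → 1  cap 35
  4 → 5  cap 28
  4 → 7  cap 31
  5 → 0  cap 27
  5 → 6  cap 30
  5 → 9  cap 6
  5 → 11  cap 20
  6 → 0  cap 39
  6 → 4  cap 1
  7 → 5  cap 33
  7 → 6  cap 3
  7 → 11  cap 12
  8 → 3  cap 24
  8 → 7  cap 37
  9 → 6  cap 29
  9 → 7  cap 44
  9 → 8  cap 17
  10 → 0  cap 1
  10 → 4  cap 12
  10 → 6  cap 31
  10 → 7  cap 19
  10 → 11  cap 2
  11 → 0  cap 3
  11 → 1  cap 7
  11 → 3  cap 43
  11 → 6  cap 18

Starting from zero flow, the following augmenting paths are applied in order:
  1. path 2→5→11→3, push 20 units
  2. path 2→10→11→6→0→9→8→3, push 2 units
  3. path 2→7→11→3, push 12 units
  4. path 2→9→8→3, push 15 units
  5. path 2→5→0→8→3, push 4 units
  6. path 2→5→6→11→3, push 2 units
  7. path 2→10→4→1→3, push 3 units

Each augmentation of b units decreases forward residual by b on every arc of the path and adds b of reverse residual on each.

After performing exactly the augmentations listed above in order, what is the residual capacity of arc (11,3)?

Residual capacity of (11,3): 9

after path 1 (2→5→11→3, push 20): res(11,3)=23
after path 2 (2→10→11→6→0→9→8→3, push 2): res(11,3)=23
after path 3 (2→7→11→3, push 12): res(11,3)=11
after path 4 (2→9→8→3, push 15): res(11,3)=11
after path 5 (2→5→0→8→3, push 4): res(11,3)=11
after path 6 (2→5→6→11→3, push 2): res(11,3)=9
after path 7 (2→10→4→1→3, push 3): res(11,3)=9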